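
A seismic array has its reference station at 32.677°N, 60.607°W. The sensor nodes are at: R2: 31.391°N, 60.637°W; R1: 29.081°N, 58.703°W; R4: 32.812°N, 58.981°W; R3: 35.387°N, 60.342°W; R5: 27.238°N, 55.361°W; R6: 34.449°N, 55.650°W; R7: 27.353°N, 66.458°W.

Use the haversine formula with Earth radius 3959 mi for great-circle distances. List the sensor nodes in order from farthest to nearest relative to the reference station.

Distances from the reference station:
R7 27.353°N, 66.458°W: 507.6 mi
R5 27.238°N, 55.361°W: 489.6 mi
R6 34.449°N, 55.650°W: 310.5 mi
R1 29.081°N, 58.703°W: 272.9 mi
R3 35.387°N, 60.342°W: 187.9 mi
R4 32.812°N, 58.981°W: 95.0 mi
R2 31.391°N, 60.637°W: 88.9 mi

R7, R5, R6, R1, R3, R4, R2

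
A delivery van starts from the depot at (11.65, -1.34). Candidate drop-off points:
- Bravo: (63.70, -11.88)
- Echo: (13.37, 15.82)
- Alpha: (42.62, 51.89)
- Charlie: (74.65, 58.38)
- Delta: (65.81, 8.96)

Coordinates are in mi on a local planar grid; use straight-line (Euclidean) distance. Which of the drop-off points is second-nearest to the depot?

Distance to each, sorted:
Echo: 17.2 mi
Bravo: 53.1 mi
Delta: 55.1 mi
Alpha: 61.6 mi
Charlie: 86.8 mi
The second-nearest is Bravo at 53.1 mi.

Bravo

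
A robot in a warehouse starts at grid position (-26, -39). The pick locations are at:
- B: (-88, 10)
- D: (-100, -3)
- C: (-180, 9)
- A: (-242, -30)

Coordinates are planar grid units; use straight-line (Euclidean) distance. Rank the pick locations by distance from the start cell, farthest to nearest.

A, C, D, B

Distance from the start cell at (-26, -39) to each:
A (-242, -30): 216.2
C (-180, 9): 161.3
D (-100, -3): 82.3
B (-88, 10): 79.0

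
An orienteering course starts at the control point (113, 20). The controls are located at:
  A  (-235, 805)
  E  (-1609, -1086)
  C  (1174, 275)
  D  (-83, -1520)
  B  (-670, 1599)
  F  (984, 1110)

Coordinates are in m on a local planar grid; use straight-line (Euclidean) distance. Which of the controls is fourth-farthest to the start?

F

Distance to each, sorted:
E: 2046.6 m
B: 1762.5 m
D: 1552.4 m
F: 1395.3 m
C: 1091.2 m
A: 858.7 m
The fourth-farthest is F at 1395.3 m.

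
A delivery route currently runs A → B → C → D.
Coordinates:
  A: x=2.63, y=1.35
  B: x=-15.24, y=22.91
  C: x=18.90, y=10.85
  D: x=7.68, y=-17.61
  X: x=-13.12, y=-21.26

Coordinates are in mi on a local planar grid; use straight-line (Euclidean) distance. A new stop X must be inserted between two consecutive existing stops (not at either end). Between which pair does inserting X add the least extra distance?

Added distance for inserting X between each consecutive pair:
A–B: 43.8 mi
B–C: 53.4 mi
C–D: 35.9 mi
Smallest added distance is 35.9 mi, inserting between C and D.

between C and D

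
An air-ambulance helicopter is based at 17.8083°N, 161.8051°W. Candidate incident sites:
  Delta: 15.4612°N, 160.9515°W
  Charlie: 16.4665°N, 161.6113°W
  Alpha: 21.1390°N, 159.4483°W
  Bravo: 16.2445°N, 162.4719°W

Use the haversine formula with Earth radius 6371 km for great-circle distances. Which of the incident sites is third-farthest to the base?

Bravo

Distances from the base (17.8083°N, 161.8051°W):
Alpha: 445.2 km
Delta: 276.4 km
Bravo: 187.8 km
Charlie: 150.6 km
The third-farthest is Bravo at 187.8 km.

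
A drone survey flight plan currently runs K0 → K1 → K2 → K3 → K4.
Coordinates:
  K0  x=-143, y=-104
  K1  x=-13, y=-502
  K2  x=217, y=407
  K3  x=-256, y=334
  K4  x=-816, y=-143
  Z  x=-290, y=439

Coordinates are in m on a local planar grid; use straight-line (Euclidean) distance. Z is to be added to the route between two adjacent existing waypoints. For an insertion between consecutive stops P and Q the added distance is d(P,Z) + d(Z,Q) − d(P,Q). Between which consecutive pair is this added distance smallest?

between K2 and K3

Added distance for inserting Z between each consecutive pair:
K0–K1: 1124.8 m
K1–K2: 551.3 m
K2–K3: 139.8 m
K3–K4: 159.2 m
Smallest added distance is 139.8 m, inserting between K2 and K3.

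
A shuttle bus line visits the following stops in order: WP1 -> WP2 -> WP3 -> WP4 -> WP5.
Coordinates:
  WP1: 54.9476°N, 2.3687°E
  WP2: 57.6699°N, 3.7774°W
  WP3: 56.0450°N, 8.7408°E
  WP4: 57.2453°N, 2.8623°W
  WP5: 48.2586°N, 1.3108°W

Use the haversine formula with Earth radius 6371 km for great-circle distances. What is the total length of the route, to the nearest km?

2991 km

Leg distances:
WP1→WP2: 484.8 km  (cumulative 484.8 km)
WP2→WP3: 780.9 km  (cumulative 1265.8 km)
WP3→WP4: 720.9 km  (cumulative 1986.7 km)
WP4→WP5: 1004.6 km  (cumulative 2991.3 km)
Total route length ≈ 2991 km.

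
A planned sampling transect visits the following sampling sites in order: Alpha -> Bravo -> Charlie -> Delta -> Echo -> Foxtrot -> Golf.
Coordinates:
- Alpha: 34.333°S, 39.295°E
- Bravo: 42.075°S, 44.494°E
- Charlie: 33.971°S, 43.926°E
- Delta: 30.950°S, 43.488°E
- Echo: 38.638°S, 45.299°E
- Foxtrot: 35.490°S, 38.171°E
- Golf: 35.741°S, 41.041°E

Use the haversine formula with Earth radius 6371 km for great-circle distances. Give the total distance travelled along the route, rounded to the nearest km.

4068 km

Leg distances:
Alpha→Bravo: 972.9 km  (cumulative 972.9 km)
Bravo→Charlie: 902.5 km  (cumulative 1875.4 km)
Charlie→Delta: 338.4 km  (cumulative 2213.8 km)
Delta→Echo: 870.7 km  (cumulative 3084.5 km)
Echo→Foxtrot: 722.5 km  (cumulative 3807.0 km)
Foxtrot→Golf: 260.9 km  (cumulative 4067.9 km)
Total route length ≈ 4068 km.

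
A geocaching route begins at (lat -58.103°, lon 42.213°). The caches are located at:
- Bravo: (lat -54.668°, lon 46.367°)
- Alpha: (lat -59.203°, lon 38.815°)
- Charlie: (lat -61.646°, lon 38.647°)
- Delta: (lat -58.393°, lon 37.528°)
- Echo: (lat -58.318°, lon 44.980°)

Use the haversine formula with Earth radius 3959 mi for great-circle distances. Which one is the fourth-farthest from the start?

Alpha

Distance to each, sorted:
Bravo: 285.5 mi
Charlie: 274.2 mi
Delta: 171.5 mi
Alpha: 143.8 mi
Echo: 101.8 mi
The fourth-farthest is Alpha at 143.8 mi.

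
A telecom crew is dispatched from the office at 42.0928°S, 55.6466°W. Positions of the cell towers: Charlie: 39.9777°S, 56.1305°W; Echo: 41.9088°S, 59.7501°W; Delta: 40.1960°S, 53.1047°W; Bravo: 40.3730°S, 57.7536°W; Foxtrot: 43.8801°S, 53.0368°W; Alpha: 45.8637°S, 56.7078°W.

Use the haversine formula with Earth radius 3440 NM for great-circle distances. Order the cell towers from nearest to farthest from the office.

Distances from the office:
Charlie 39.9777°S, 56.1305°W: 128.9 NM
Bravo 40.3730°S, 57.7536°W: 140.4 NM
Foxtrot 43.8801°S, 53.0368°W: 157.0 NM
Delta 40.1960°S, 53.1047°W: 161.8 NM
Echo 41.9088°S, 59.7501°W: 183.4 NM
Alpha 45.8637°S, 56.7078°W: 231.0 NM

Charlie, Bravo, Foxtrot, Delta, Echo, Alpha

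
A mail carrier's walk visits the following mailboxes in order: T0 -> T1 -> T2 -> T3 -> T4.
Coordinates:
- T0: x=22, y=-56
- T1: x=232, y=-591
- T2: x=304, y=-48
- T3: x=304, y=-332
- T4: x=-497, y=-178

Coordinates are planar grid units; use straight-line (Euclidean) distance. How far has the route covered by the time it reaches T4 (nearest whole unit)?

Leg distances:
T0→T1: 574.7  (cumulative 574.7)
T1→T2: 547.8  (cumulative 1122.5)
T2→T3: 284.0  (cumulative 1406.5)
T3→T4: 815.7  (cumulative 2222.2)
Cumulative distance at T4 ≈ 2222.

2222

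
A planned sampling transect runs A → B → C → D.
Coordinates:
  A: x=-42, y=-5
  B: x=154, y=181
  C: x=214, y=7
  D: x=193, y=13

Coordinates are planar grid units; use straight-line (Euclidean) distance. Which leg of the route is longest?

Leg distances:
A→B: 270.2
B→C: 184.1
C→D: 21.8
The longest leg is A–B at 270.2.

A–B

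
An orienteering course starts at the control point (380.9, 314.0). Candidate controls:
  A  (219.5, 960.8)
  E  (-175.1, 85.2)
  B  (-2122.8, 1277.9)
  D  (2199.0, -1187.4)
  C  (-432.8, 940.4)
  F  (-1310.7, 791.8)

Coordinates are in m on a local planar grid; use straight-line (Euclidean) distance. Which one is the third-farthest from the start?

Distance to each, sorted:
B: 2682.8 m
D: 2357.9 m
F: 1757.8 m
C: 1026.9 m
A: 666.6 m
E: 601.2 m
The third-farthest is F at 1757.8 m.

F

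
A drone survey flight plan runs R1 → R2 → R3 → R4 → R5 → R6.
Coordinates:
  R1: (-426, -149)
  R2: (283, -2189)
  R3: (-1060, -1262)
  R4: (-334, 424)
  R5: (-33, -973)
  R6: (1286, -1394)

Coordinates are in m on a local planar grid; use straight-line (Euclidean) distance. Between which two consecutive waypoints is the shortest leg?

Leg distances:
R1→R2: 2159.7 m
R2→R3: 1631.9 m
R3→R4: 1835.7 m
R4→R5: 1429.1 m
R5→R6: 1384.6 m
The shortest leg is R5–R6 at 1384.6 m.

R5–R6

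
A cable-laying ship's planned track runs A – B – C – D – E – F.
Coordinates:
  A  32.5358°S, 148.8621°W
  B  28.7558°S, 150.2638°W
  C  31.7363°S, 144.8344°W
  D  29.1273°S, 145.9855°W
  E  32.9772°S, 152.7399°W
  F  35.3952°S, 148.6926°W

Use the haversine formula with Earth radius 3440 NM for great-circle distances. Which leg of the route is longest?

Leg distances:
A→B: 238.2 NM
B→C: 333.6 NM
C→D: 167.6 NM
D→E: 417.1 NM
E→F: 247.9 NM
The longest leg is D–E at 417.1 NM.

D–E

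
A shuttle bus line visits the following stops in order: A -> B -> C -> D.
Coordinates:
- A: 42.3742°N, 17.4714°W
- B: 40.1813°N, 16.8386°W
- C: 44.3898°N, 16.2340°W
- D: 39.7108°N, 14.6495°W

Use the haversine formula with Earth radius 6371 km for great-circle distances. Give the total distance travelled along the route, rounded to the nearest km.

1257 km

Leg distances:
A→B: 249.5 km  (cumulative 249.5 km)
B→C: 470.6 km  (cumulative 720.1 km)
C→D: 536.4 km  (cumulative 1256.5 km)
Total route length ≈ 1257 km.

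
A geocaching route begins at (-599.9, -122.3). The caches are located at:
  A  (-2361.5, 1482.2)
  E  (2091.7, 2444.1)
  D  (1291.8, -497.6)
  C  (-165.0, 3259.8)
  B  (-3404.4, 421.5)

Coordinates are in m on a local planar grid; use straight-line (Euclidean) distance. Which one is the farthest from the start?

E

Distances from the start ((-599.9, -122.3)):
E: 3719.0 m
C: 3409.9 m
B: 2856.7 m
A: 2382.8 m
D: 1928.6 m
The farthest is E at 3719.0 m.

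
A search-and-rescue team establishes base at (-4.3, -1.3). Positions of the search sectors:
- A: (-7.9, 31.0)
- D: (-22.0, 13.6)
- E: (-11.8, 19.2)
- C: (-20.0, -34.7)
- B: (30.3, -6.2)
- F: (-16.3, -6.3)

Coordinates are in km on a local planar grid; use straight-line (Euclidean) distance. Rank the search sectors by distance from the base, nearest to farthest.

F, E, D, A, B, C

Computing each straight-line distance from (-4.3, -1.3):
F (-16.3, -6.3): 13.0 km
E (-11.8, 19.2): 21.8 km
D (-22.0, 13.6): 23.1 km
A (-7.9, 31.0): 32.5 km
B (30.3, -6.2): 34.9 km
C (-20.0, -34.7): 36.9 km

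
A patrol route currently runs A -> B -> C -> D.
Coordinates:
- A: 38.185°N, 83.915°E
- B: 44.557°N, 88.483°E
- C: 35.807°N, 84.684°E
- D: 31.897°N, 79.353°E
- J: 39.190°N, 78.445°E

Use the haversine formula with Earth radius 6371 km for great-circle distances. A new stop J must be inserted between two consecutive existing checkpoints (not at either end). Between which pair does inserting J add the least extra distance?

Added distance for inserting J between each consecutive pair:
A–B: 705.4 km
B–C: 663.6 km
C–D: 824.9 km
Smallest added distance is 663.6 km, inserting between B and C.

between B and C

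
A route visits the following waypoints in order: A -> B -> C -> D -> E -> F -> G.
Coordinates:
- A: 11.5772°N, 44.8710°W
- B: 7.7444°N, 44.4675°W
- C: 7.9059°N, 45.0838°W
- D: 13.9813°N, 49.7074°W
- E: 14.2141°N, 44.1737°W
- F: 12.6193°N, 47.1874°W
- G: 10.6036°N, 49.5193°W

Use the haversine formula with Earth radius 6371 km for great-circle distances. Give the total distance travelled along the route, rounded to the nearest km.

2649 km

Leg distances:
A→B: 428.5 km  (cumulative 428.5 km)
B→C: 70.2 km  (cumulative 498.7 km)
C→D: 843.1 km  (cumulative 1341.8 km)
D→E: 597.3 km  (cumulative 1939.2 km)
E→F: 371.1 km  (cumulative 2310.2 km)
F→G: 338.7 km  (cumulative 2649.0 km)
Total route length ≈ 2649 km.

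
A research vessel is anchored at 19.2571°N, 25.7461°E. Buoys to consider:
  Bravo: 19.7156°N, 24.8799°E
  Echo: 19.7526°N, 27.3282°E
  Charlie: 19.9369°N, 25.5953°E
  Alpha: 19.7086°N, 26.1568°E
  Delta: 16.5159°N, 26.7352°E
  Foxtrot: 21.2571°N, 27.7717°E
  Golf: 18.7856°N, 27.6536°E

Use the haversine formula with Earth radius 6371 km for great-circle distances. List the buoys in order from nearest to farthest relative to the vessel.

Distance from the vessel at 19.2571°N, 25.7461°E to each:
Alpha 19.7086°N, 26.1568°E: 66.1 km
Charlie 19.9369°N, 25.5953°E: 77.2 km
Bravo 19.7156°N, 24.8799°E: 104.1 km
Echo 19.7526°N, 27.3282°E: 174.7 km
Golf 18.7856°N, 27.6536°E: 207.3 km
Foxtrot 21.2571°N, 27.7717°E: 306.8 km
Delta 16.5159°N, 26.7352°E: 322.3 km

Alpha, Charlie, Bravo, Echo, Golf, Foxtrot, Delta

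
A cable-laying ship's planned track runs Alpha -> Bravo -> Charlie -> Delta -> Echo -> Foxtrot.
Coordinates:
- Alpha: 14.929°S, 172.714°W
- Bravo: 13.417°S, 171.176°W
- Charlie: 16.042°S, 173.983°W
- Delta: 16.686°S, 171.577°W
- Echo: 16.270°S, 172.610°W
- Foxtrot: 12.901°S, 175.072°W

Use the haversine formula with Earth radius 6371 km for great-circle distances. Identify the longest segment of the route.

Leg distances:
Alpha→Bravo: 236.1 km
Bravo→Charlie: 419.9 km
Charlie→Delta: 266.5 km
Delta→Echo: 119.5 km
Echo→Foxtrot: 458.8 km
The longest leg is Echo–Foxtrot at 458.8 km.

Echo–Foxtrot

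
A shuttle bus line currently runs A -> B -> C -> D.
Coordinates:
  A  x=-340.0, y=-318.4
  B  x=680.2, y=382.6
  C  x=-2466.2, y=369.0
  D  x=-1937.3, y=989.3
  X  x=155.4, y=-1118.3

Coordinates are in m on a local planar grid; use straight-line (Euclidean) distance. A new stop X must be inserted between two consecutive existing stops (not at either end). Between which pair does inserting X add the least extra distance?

between A and B

Added distance for inserting X between each consecutive pair:
A–B: 1293.1 m
B–C: 1457.7 m
C–D: 5169.0 m
Smallest added distance is 1293.1 m, inserting between A and B.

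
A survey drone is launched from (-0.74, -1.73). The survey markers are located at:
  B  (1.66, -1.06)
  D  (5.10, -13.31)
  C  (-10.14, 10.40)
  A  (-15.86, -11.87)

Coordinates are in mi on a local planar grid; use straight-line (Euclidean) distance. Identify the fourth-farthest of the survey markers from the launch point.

Distances from the launch point ((-0.74, -1.73)):
A: 18.2 mi
C: 15.3 mi
D: 13.0 mi
B: 2.5 mi
The fourth-farthest is B at 2.5 mi.

B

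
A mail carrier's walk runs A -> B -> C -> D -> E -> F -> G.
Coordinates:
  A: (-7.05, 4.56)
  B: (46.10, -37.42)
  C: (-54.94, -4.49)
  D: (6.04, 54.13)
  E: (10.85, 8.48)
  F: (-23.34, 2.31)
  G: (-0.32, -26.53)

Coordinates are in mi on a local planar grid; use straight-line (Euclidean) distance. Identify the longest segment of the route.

Leg distances:
A→B: 67.7 mi
B→C: 106.3 mi
C→D: 84.6 mi
D→E: 45.9 mi
E→F: 34.7 mi
F→G: 36.9 mi
The longest leg is B–C at 106.3 mi.

B–C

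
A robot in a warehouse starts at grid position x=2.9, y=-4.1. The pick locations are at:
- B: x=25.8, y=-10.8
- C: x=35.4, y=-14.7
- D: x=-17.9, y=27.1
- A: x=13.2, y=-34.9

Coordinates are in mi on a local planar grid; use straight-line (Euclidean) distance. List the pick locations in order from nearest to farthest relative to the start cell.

Distance from the start cell at x=2.9, y=-4.1 to each:
B x=25.8, y=-10.8: 23.9 mi
A x=13.2, y=-34.9: 32.5 mi
C x=35.4, y=-14.7: 34.2 mi
D x=-17.9, y=27.1: 37.5 mi

B, A, C, D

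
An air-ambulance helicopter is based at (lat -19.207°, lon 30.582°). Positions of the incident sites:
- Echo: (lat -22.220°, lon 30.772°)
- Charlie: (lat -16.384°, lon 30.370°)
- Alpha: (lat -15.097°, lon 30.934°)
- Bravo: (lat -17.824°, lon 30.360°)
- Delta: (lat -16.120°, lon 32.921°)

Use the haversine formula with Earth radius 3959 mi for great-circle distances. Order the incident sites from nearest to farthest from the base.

Computing each great-circle distance from (lat -19.207°, lon 30.582°):
Bravo (lat -17.824°, lon 30.360°): 96.7 mi
Charlie (lat -16.384°, lon 30.370°): 195.6 mi
Echo (lat -22.220°, lon 30.772°): 208.6 mi
Delta (lat -16.120°, lon 32.921°): 263.1 mi
Alpha (lat -15.097°, lon 30.934°): 284.9 mi

Bravo, Charlie, Echo, Delta, Alpha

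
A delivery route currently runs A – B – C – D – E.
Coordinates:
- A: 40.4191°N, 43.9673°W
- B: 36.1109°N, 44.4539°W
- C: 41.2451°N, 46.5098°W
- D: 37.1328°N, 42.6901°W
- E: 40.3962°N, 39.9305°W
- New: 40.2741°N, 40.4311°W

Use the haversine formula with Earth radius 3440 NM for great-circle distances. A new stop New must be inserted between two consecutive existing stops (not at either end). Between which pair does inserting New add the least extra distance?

Added distance for inserting New between each consecutive pair:
A–B: 216.1 NM
B–C: 273.3 NM
C–D: 194.6 NM
D–E: 5.6 NM
Smallest added distance is 5.6 NM, inserting between D and E.

between D and E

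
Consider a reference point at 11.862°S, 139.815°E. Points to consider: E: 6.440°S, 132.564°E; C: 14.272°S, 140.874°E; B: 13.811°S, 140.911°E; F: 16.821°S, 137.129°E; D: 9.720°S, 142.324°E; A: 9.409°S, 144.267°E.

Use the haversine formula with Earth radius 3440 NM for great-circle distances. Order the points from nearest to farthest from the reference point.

B, C, D, A, F, E

Computing each great-circle distance from 11.862°S, 139.815°E:
B 13.811°S, 140.911°E: 133.4 NM
C 14.272°S, 140.874°E: 157.4 NM
D 9.720°S, 142.324°E: 196.0 NM
A 9.409°S, 144.267°E: 301.1 NM
F 16.821°S, 137.129°E: 336.2 NM
E 6.440°S, 132.564°E: 539.0 NM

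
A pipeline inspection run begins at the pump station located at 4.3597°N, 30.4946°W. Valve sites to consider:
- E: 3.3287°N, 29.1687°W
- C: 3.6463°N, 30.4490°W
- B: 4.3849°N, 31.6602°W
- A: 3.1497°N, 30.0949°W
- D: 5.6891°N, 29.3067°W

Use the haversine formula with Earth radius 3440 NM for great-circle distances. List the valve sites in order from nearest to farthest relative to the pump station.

C, B, A, E, D

Distance from the pump station at 4.3597°N, 30.4946°W to each:
C 3.6463°N, 30.4490°W: 42.9 NM
B 4.3849°N, 31.6602°W: 69.8 NM
A 3.1497°N, 30.0949°W: 76.5 NM
E 3.3287°N, 29.1687°W: 100.7 NM
D 5.6891°N, 29.3067°W: 106.9 NM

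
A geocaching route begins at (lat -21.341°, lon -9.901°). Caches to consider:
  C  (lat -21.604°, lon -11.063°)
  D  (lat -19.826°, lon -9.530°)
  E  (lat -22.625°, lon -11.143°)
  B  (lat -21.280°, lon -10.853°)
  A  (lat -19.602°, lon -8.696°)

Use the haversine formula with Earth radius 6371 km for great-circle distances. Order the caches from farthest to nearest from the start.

Distance from the start at (lat -21.341°, lon -9.901°) to each:
A (lat -19.602°, lon -8.696°): 230.5 km
E (lat -22.625°, lon -11.143°): 191.8 km
D (lat -19.826°, lon -9.530°): 172.8 km
C (lat -21.604°, lon -11.063°): 123.7 km
B (lat -21.280°, lon -10.853°): 98.9 km

A, E, D, C, B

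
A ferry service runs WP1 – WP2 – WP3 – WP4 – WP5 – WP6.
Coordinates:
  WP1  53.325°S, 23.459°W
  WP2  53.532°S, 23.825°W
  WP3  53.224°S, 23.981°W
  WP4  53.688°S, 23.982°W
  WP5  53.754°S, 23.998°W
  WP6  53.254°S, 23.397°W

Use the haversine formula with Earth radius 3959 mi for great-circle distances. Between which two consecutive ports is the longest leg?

Leg distances:
WP1→WP2: 20.8 mi
WP2→WP3: 22.2 mi
WP3→WP4: 32.1 mi
WP4→WP5: 4.6 mi
WP5→WP6: 42.5 mi
The longest leg is WP5–WP6 at 42.5 mi.

WP5–WP6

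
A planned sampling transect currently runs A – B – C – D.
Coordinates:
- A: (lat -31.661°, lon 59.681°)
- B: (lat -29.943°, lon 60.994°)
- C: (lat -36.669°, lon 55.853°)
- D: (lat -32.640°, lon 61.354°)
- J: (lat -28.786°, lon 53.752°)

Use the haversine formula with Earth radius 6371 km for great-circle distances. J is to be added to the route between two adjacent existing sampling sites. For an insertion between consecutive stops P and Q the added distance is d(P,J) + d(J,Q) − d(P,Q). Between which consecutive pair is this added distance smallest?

Added distance for inserting J between each consecutive pair:
A–B: 1137.9 km
B–C: 724.5 km
C–D: 1068.1 km
Smallest added distance is 724.5 km, inserting between B and C.

between B and C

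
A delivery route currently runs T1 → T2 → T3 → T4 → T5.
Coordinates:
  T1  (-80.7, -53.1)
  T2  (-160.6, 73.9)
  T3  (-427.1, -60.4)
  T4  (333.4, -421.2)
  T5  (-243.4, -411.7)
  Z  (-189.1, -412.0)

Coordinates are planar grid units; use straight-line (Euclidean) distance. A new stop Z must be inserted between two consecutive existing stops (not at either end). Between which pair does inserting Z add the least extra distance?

Added distance for inserting Z between each consecutive pair:
T1–T2: 711.6
T2–T3: 612.9
T3–T4: 105.4
T4–T5: 0.0
Smallest added distance is 0.0, inserting between T4 and T5.

between T4 and T5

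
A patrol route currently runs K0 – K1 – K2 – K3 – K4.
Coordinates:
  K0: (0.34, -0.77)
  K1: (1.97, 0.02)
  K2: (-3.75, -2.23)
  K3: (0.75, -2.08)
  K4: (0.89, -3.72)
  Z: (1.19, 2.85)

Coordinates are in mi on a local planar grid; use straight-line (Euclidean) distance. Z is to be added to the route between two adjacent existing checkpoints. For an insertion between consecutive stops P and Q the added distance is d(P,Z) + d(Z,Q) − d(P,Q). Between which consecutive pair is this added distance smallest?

Added distance for inserting Z between each consecutive pair:
K0–K1: 4.8 mi
K1–K2: 3.9 mi
K2–K3: 7.5 mi
K3–K4: 9.9 mi
Smallest added distance is 3.9 mi, inserting between K1 and K2.

between K1 and K2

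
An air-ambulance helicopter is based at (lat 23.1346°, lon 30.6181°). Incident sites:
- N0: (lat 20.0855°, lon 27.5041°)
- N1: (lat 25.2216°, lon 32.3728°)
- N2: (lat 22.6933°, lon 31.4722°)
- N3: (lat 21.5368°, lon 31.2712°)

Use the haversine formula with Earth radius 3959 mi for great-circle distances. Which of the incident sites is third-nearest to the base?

Distances from the base ((lat 23.1346°, lon 30.6181°)):
N2: 62.3 mi
N3: 118.0 mi
N1: 181.7 mi
N0: 290.5 mi
The third-nearest is N1 at 181.7 mi.

N1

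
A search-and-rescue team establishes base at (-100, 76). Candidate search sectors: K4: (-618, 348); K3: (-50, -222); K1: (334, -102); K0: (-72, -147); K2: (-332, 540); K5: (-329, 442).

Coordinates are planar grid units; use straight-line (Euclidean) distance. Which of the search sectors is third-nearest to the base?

Distances from the base ((-100, 76)):
K0: 224.8
K3: 302.2
K5: 431.7
K1: 469.1
K2: 518.8
K4: 585.1
The third-nearest is K5 at 431.7.

K5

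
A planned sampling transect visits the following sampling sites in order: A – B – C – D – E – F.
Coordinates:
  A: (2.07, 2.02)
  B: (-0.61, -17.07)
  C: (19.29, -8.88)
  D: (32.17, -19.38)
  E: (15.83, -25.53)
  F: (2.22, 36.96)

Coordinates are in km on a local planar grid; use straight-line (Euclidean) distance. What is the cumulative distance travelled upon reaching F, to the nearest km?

Leg distances:
A→B: 19.3 km  (cumulative 19.3 km)
B→C: 21.5 km  (cumulative 40.8 km)
C→D: 16.6 km  (cumulative 57.4 km)
D→E: 17.5 km  (cumulative 74.9 km)
E→F: 64.0 km  (cumulative 138.8 km)
Cumulative distance at F ≈ 139 km.

139 km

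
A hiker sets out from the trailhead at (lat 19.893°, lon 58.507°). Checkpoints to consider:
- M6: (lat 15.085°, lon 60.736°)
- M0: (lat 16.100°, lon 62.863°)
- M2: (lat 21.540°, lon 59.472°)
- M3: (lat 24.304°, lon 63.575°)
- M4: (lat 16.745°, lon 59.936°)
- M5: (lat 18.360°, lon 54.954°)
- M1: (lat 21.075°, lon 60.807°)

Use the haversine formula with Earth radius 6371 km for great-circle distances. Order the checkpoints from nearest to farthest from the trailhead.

Distance from the trailhead at (lat 19.893°, lon 58.507°) to each:
M2 (lat 21.540°, lon 59.472°): 208.8 km
M1 (lat 21.075°, lon 60.807°): 273.3 km
M4 (lat 16.745°, lon 59.936°): 381.2 km
M5 (lat 18.360°, lon 54.954°): 410.3 km
M6 (lat 15.085°, lon 60.736°): 584.5 km
M0 (lat 16.100°, lon 62.863°): 624.5 km
M3 (lat 24.304°, lon 63.575°): 716.2 km

M2, M1, M4, M5, M6, M0, M3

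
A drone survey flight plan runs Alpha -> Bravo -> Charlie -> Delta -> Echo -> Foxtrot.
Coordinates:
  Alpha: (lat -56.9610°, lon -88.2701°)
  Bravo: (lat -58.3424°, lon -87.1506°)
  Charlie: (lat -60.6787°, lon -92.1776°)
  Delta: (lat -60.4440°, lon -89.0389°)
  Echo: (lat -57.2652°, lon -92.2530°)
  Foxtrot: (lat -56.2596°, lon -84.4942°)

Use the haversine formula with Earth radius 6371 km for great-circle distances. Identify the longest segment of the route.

Leg distances:
Alpha→Bravo: 167.4 km
Bravo→Charlie: 384.4 km
Charlie→Delta: 173.5 km
Delta→Echo: 398.8 km
Echo→Foxtrot: 485.6 km
The longest leg is Echo–Foxtrot at 485.6 km.

Echo–Foxtrot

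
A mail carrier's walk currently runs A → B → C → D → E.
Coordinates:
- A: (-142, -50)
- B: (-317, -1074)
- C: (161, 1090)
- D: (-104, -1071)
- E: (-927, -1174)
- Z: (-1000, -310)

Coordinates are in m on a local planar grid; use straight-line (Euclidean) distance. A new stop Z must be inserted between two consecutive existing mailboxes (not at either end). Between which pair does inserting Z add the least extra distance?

Added distance for inserting Z between each consecutive pair:
A–B: 882.5 m
B–C: 627.4 m
C–D: 817.1 m
D–E: 1213.2 m
Smallest added distance is 627.4 m, inserting between B and C.

between B and C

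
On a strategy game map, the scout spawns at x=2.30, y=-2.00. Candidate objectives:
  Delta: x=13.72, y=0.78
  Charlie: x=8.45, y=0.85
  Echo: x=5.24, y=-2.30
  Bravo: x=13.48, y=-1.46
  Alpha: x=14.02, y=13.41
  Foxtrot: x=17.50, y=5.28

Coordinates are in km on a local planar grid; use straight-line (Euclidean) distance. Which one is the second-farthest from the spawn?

Foxtrot

Distances from the spawn (x=2.30, y=-2.00):
Alpha: 19.4 km
Foxtrot: 16.9 km
Delta: 11.8 km
Bravo: 11.2 km
Charlie: 6.8 km
Echo: 3.0 km
The second-farthest is Foxtrot at 16.9 km.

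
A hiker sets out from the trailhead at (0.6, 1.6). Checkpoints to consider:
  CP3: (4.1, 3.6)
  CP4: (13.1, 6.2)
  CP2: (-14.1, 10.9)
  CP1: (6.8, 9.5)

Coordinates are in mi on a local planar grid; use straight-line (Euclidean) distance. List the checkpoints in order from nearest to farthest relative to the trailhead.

CP3, CP1, CP4, CP2

Computing each straight-line distance from (0.6, 1.6):
CP3 (4.1, 3.6): 4.0 mi
CP1 (6.8, 9.5): 10.0 mi
CP4 (13.1, 6.2): 13.3 mi
CP2 (-14.1, 10.9): 17.4 mi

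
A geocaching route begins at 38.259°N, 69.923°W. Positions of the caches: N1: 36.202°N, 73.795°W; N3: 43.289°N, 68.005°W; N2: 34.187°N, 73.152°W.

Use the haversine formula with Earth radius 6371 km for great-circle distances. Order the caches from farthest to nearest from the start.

N3, N2, N1

Distance from the start at 38.259°N, 69.923°W to each:
N3 43.289°N, 68.005°W: 582.1 km
N2 34.187°N, 73.152°W: 537.4 km
N1 36.202°N, 73.795°W: 412.0 km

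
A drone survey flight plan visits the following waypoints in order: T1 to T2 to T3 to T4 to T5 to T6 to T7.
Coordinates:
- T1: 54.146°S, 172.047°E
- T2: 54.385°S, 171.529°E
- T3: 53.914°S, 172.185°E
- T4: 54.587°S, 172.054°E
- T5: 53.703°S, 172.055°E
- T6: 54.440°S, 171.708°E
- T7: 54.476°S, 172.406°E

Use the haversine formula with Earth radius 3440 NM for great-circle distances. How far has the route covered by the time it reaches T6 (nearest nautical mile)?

Leg distances:
T1→T2: 23.1 NM  (cumulative 23.1 NM)
T2→T3: 36.5 NM  (cumulative 59.6 NM)
T3→T4: 40.7 NM  (cumulative 100.3 NM)
T4→T5: 53.1 NM  (cumulative 153.4 NM)
T5→T6: 45.9 NM  (cumulative 199.3 NM)
Cumulative distance at T6 ≈ 199 NM.

199 NM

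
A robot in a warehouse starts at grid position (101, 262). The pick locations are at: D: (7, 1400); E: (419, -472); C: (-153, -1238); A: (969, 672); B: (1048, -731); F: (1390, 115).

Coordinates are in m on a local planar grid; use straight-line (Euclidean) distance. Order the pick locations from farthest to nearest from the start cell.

C, B, F, D, A, E

Distances from the start cell:
C (-153, -1238): 1521.4 m
B (1048, -731): 1372.2 m
F (1390, 115): 1297.4 m
D (7, 1400): 1141.9 m
A (969, 672): 960.0 m
E (419, -472): 799.9 m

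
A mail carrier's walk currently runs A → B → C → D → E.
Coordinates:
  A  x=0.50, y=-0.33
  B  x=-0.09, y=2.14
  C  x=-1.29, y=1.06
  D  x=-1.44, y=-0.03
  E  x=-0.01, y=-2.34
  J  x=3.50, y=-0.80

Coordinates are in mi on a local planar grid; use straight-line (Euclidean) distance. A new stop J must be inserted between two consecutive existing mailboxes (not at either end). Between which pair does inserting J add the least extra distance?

between A and B

Added distance for inserting J between each consecutive pair:
A–B: 5.1 mi
B–C: 8.2 mi
C–D: 9.0 mi
D–E: 6.1 mi
Smallest added distance is 5.1 mi, inserting between A and B.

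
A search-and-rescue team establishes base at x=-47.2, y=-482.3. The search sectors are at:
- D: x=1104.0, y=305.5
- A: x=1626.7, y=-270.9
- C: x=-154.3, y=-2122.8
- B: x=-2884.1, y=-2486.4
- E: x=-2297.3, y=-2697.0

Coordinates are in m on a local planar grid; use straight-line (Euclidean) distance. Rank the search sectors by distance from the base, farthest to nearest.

B, E, A, C, D

Computing each straight-line distance from x=-47.2, y=-482.3:
B x=-2884.1, y=-2486.4: 3473.4 m
E x=-2297.3, y=-2697.0: 3157.2 m
A x=1626.7, y=-270.9: 1687.2 m
C x=-154.3, y=-2122.8: 1644.0 m
D x=1104.0, y=305.5: 1395.0 m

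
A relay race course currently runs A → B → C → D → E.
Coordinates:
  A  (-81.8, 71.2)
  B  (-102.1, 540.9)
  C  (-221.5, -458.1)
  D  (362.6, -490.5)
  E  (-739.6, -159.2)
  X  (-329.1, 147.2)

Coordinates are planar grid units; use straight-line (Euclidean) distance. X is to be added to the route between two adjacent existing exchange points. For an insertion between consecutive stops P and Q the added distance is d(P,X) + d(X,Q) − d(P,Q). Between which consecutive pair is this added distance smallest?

Added distance for inserting X between each consecutive pair:
A–B: 243.0
B–C: 63.1
C–D: 970.6
D–E: 302.1
Smallest added distance is 63.1, inserting between B and C.

between B and C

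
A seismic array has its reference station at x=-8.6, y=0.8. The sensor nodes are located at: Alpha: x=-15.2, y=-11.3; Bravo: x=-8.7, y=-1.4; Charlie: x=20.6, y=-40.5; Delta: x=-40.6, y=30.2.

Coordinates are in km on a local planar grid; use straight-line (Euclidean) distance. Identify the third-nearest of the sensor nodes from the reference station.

Delta

Distances from the reference station (x=-8.6, y=0.8):
Bravo: 2.2 km
Alpha: 13.8 km
Delta: 43.5 km
Charlie: 50.6 km
The third-nearest is Delta at 43.5 km.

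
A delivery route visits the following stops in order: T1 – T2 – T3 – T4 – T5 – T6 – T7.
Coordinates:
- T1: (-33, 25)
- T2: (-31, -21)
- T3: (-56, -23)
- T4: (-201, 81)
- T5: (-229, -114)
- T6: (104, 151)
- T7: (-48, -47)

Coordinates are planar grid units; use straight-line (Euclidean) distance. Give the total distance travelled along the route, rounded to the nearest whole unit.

Leg distances:
T1→T2: 46.0  (cumulative 46.0)
T2→T3: 25.1  (cumulative 71.1)
T3→T4: 178.4  (cumulative 249.6)
T4→T5: 197.0  (cumulative 446.6)
T5→T6: 425.6  (cumulative 872.1)
T6→T7: 249.6  (cumulative 1121.8)
Total route length ≈ 1122.

1122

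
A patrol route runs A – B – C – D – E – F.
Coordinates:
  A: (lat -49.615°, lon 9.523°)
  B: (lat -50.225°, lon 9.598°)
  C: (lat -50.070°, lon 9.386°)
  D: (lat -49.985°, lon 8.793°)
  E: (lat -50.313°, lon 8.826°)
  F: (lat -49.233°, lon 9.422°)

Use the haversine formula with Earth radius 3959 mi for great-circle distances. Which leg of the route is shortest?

Leg distances:
A→B: 42.3 mi
B→C: 14.2 mi
C→D: 27.0 mi
D→E: 22.7 mi
E→F: 79.2 mi
The shortest leg is B–C at 14.2 mi.

B–C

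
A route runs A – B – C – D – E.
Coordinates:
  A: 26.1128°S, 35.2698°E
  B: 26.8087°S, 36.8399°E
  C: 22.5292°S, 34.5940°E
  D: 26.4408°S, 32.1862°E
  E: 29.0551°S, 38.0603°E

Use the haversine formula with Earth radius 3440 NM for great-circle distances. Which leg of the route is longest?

D–E

Leg distances:
A→B: 94.2 NM
B→C: 284.6 NM
C→D: 269.2 NM
D→E: 349.3 NM
The longest leg is D–E at 349.3 NM.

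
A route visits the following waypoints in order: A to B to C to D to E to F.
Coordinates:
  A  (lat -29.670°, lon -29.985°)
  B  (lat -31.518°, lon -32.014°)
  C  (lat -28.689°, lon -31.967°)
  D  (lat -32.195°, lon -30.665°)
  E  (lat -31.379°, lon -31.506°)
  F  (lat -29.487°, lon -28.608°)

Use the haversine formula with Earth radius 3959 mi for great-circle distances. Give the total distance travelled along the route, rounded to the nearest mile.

917 mi

Leg distances:
A→B: 175.7 mi  (cumulative 175.7 mi)
B→C: 195.5 mi  (cumulative 371.2 mi)
C→D: 254.4 mi  (cumulative 625.5 mi)
D→E: 75.0 mi  (cumulative 700.5 mi)
E→F: 216.5 mi  (cumulative 917.1 mi)
Total route length ≈ 917 mi.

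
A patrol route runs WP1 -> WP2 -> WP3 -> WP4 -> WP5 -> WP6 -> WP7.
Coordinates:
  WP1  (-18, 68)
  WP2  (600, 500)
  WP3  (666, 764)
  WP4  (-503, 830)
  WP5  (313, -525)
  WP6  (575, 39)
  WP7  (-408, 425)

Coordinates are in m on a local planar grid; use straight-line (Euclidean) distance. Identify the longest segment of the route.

Leg distances:
WP1→WP2: 754.0 m
WP2→WP3: 272.1 m
WP3→WP4: 1170.9 m
WP4→WP5: 1581.7 m
WP5→WP6: 621.9 m
WP6→WP7: 1056.1 m
The longest leg is WP4–WP5 at 1581.7 m.

WP4–WP5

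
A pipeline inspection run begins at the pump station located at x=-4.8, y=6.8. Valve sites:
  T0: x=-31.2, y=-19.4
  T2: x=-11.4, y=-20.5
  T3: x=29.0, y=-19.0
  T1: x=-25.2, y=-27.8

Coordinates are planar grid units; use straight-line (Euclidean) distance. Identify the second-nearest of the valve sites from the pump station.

Distances from the pump station (x=-4.8, y=6.8):
T2: 28.1
T0: 37.2
T1: 40.2
T3: 42.5
The second-nearest is T0 at 37.2.

T0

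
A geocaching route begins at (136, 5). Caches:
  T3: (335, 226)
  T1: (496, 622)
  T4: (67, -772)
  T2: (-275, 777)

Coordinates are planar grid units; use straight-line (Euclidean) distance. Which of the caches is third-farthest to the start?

Distances from the start ((136, 5)):
T2: 874.6
T4: 780.1
T1: 714.3
T3: 297.4
The third-farthest is T1 at 714.3.

T1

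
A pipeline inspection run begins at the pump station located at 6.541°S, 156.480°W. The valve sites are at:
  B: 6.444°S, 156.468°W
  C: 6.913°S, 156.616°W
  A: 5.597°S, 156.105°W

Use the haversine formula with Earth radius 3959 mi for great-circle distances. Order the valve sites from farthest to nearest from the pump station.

A, C, B

Distances from the pump station:
A 5.597°S, 156.105°W: 70.1 mi
C 6.913°S, 156.616°W: 27.3 mi
B 6.444°S, 156.468°W: 6.8 mi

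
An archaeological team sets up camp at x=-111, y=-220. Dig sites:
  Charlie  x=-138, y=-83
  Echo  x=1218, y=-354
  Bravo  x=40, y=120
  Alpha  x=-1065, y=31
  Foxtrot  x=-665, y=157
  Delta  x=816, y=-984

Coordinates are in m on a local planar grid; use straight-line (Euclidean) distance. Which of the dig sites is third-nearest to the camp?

Foxtrot

Distances from the camp (x=-111, y=-220):
Charlie: 139.6 m
Bravo: 372.0 m
Foxtrot: 670.1 m
Alpha: 986.5 m
Delta: 1201.3 m
Echo: 1335.7 m
The third-nearest is Foxtrot at 670.1 m.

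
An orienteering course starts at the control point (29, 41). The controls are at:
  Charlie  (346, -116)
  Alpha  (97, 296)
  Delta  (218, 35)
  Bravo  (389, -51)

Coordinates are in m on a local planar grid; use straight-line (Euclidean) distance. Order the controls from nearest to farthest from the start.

Distances from the start:
Delta (218, 35): 189.1 m
Alpha (97, 296): 263.9 m
Charlie (346, -116): 353.7 m
Bravo (389, -51): 371.6 m

Delta, Alpha, Charlie, Bravo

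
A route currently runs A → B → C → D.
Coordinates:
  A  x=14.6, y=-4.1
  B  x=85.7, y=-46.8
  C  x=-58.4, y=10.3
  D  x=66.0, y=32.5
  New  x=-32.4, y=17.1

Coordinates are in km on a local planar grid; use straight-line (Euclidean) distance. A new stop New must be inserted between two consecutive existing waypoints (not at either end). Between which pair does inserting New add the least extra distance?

Added distance for inserting New between each consecutive pair:
A–B: 102.9 km
B–C: 6.2 km
C–D: 0.1 km
Smallest added distance is 0.1 km, inserting between C and D.

between C and D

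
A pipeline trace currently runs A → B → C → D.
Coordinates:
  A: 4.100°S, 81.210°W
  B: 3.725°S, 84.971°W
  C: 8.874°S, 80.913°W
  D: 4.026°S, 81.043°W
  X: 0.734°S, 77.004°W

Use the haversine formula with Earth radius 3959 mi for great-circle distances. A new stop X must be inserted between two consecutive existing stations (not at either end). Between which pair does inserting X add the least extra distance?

Added distance for inserting X between each consecutive pair:
A–B: 699.0 mi
B–C: 759.1 mi
C–D: 648.2 mi
Smallest added distance is 648.2 mi, inserting between C and D.

between C and D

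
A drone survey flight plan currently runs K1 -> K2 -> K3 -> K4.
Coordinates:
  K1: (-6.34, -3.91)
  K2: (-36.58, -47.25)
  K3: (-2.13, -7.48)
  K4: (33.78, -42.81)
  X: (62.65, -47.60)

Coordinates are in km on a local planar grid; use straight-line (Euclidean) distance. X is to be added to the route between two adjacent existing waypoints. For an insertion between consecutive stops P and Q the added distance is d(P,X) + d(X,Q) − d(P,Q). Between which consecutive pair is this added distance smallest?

Added distance for inserting X between each consecutive pair:
K1–K2: 128.0 km
K2–K3: 122.8 km
K3–K4: 55.1 km
Smallest added distance is 55.1 km, inserting between K3 and K4.

between K3 and K4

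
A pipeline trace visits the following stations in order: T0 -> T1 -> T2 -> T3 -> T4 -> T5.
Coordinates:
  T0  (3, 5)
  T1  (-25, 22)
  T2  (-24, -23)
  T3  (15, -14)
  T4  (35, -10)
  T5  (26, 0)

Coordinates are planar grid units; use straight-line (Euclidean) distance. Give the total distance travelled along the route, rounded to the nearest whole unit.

Leg distances:
T0→T1: 32.8  (cumulative 32.8)
T1→T2: 45.0  (cumulative 77.8)
T2→T3: 40.0  (cumulative 117.8)
T3→T4: 20.4  (cumulative 138.2)
T4→T5: 13.5  (cumulative 151.6)
Total route length ≈ 152.

152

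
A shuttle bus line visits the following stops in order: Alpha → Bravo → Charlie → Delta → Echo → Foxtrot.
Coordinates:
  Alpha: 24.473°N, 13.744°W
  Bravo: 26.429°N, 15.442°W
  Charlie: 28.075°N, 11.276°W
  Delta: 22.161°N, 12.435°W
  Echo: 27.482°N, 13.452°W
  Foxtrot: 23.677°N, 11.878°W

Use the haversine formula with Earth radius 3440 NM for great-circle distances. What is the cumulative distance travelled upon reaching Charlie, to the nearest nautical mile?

Leg distances:
Alpha→Bravo: 149.2 NM  (cumulative 149.2 NM)
Bravo→Charlie: 243.3 NM  (cumulative 392.5 NM)
Cumulative distance at Charlie ≈ 393 NM.

393 NM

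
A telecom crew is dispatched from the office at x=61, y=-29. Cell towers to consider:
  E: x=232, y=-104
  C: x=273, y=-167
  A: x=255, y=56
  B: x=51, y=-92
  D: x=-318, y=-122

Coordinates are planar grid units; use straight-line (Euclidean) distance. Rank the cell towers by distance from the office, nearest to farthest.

Distances from the office:
B x=51, y=-92: 63.8
E x=232, y=-104: 186.7
A x=255, y=56: 211.8
C x=273, y=-167: 253.0
D x=-318, y=-122: 390.2

B, E, A, C, D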